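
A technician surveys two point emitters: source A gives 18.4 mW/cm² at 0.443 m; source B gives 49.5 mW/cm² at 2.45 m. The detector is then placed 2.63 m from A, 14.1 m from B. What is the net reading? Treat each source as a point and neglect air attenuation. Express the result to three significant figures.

Each source contributes Iᵢ·(dᵢ/rᵢ)²; contributions add.
A: 18.4 × (0.443/2.63)² = 0.5221 mW/cm²
B: 49.5 × (2.45/14.1)² = 1.495 mW/cm²
Total = 0.5221 + 1.495 = 2.017 mW/cm².

2.02 mW/cm²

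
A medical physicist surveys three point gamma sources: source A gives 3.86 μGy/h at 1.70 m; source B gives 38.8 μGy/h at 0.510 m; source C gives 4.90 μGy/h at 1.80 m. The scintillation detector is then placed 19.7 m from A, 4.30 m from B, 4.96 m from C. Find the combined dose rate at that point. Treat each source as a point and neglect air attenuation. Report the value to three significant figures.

By superposition, sum each source's inverse-square contribution:
A: 3.86 × (1.70/19.7)² = 0.02874 μGy/h
B: 38.8 × (0.510/4.30)² = 0.5458 μGy/h
C: 4.90 × (1.80/4.96)² = 0.6453 μGy/h
Total = 0.02874 + 0.5458 + 0.6453 = 1.220 μGy/h.

1.22 μGy/h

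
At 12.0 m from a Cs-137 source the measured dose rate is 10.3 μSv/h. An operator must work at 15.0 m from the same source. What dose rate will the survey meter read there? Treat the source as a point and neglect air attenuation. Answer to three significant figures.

Intensity scales as (d₁/d₂)², so scaling from 12.0 m to 15.0 m:
(12.0/15.0)² = 0.6400, so 10.3 × 0.6400 = 6.592 μSv/h.

6.59 μSv/h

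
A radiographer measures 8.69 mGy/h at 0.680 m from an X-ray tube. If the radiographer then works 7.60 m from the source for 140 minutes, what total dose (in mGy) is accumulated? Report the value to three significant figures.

0.162 mGy

Intensity scales as (d₁/d₂)², so rate at 7.60 m:
(0.680/7.60)² = 0.008006, so 8.69 × 0.008006 = 0.06957 mGy/h.
Dose = rate × time = 0.06957 mGy/h × 2.333 h = 0.1623 mGy.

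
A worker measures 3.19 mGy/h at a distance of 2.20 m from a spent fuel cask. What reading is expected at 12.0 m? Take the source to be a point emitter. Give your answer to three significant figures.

0.107 mGy/h

Applying the 1/r² law, the rate at 12.0 m is
3.19 × (2.20/12.0)² = 3.19 × 0.03361 = 0.1072 mGy/h.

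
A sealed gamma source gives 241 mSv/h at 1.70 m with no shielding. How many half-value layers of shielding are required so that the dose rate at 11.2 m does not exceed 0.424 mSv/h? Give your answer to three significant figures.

3.71 half-value layers

At 11.2 m, distance alone gives 241 × (1.70/11.2)² = 241 × 0.02304 = 5.553 mSv/h.
Further attenuation needed: 5.553/0.424 = 13.10.
n = log₂(13.10) = 3.711 half-value layers.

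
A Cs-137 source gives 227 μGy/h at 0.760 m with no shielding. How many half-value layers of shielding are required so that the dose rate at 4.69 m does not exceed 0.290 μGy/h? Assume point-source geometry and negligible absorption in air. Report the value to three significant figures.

4.36 half-value layers

At 4.69 m, distance alone gives (0.760/4.69)² = 0.02626, so 227 × 0.02626 = 5.961 μGy/h.
Further attenuation needed: 5.961/0.290 = 20.56.
n = log₂(20.56) = 4.362 half-value layers.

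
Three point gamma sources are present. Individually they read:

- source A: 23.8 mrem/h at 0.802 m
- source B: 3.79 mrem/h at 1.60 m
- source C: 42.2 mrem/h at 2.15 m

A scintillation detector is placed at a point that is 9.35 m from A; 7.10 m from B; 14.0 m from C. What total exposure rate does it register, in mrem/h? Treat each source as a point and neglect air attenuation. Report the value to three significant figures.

1.36 mrem/h

Each source contributes Iᵢ·(dᵢ/rᵢ)²; contributions add.
A: 23.8 × (0.802/9.35)² = 0.1751 mrem/h
B: 3.79 × (1.60/7.10)² = 0.1925 mrem/h
C: 42.2 × (2.15/14.0)² = 0.9953 mrem/h
Total = 0.1751 + 0.1925 + 0.9953 = 1.363 mrem/h.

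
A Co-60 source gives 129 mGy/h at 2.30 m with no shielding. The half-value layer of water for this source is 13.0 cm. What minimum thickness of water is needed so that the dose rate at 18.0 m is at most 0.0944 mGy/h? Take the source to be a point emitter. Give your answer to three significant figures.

58.2 cm

At 18.0 m, distance alone gives 129 × (2.30/18.0)² = 129 × 0.01633 = 2.107 mGy/h.
Further attenuation needed: 2.107/0.0944 = 22.32.
n = log₂(22.32) = 4.480 half-value layers.
Thickness = 4.480 × 13.0 cm = 58.24 cm.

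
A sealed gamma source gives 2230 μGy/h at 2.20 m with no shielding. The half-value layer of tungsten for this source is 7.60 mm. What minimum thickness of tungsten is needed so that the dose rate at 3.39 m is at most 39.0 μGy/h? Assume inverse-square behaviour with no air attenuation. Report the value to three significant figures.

At 3.39 m, distance alone gives (2.20/3.39)² = 0.4212, so 2230 × 0.4212 = 939.3 μGy/h.
Further attenuation needed: 939.3/39.0 = 24.08.
n = log₂(24.08) = 4.590 half-value layers.
Thickness = 4.590 × 7.60 mm = 34.88 mm.

34.9 mm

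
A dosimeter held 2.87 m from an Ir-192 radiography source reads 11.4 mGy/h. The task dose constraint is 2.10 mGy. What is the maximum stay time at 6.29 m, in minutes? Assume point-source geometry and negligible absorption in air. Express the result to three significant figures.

53.1 min

By the inverse-square law, rate at 6.29 m:
11.4 × (2.87/6.29)² = 11.4 × 0.2082 = 2.373 mGy/h.
Stay time = 2.10 mGy ÷ 2.373 mGy/h = 0.8850 h = 53.10 min.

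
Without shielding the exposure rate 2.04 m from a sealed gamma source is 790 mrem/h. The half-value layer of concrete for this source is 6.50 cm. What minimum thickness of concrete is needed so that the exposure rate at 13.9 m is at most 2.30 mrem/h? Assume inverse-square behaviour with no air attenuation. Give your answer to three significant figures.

At 13.9 m, distance alone gives 790 × (2.04/13.9)² = 790 × 0.02154 = 17.02 mrem/h.
Further attenuation needed: 17.02/2.30 = 7.400.
n = log₂(7.400) = 2.888 half-value layers.
Thickness = 2.888 × 6.50 cm = 18.77 cm.

18.8 cm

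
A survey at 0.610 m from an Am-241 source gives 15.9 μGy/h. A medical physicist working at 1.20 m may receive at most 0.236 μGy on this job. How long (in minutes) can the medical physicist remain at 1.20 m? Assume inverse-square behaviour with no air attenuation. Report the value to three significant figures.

Using I₁d₁² = I₂d₂², rate at 1.20 m:
(0.610/1.20)² = 0.2584, so 15.9 × 0.2584 = 4.109 μGy/h.
Stay time = 0.236 μGy ÷ 4.109 μGy/h = 0.05743 h = 3.446 min.

3.45 min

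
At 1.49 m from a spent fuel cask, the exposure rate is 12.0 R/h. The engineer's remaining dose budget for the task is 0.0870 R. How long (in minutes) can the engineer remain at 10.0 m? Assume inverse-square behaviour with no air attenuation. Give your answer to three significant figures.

Applying the 1/r² law, rate at 10.0 m:
(1.49/10.0)² = 0.02220, so 12.0 × 0.02220 = 0.2664 R/h.
Stay time = 0.0870 R ÷ 0.2664 R/h = 0.3266 h = 19.60 min.

19.6 min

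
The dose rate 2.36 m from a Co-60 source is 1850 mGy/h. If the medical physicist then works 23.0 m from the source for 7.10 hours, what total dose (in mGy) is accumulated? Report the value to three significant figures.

Since intensity falls as 1/r², rate at 23.0 m:
1850 × (2.36/23.0)² = 1850 × 0.01053 = 19.48 mGy/h.
Dose = rate × time = 19.48 mGy/h × 7.100 h = 138.3 mGy.

138 mGy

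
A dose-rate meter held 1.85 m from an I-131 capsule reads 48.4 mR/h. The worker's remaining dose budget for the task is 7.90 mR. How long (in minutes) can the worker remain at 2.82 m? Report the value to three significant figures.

22.8 min

Intensity scales as (d₁/d₂)², so rate at 2.82 m:
(1.85/2.82)² = 0.4304, so 48.4 × 0.4304 = 20.83 mR/h.
Stay time = 7.90 mR ÷ 20.83 mR/h = 0.3793 h = 22.76 min.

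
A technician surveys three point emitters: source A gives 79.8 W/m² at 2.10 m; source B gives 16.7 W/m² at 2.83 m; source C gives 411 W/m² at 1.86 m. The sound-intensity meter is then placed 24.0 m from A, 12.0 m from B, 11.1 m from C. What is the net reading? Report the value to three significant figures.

Each source contributes Iᵢ·(dᵢ/rᵢ)²; contributions add.
A: 79.8 × (2.10/24.0)² = 0.6110 W/m²
B: 16.7 × (2.83/12.0)² = 0.9288 W/m²
C: 411 × (1.86/11.1)² = 11.54 W/m²
Total = 0.6110 + 0.9288 + 11.54 = 13.08 W/m².

13.1 W/m²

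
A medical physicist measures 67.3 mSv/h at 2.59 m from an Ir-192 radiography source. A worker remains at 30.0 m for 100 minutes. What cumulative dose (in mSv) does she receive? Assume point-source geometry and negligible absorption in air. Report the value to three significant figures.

Using I₁d₁² = I₂d₂², rate at 30.0 m:
67.3 × (2.59/30.0)² = 67.3 × 0.007453 = 0.5016 mSv/h.
Dose = rate × time = 0.5016 mSv/h × 1.667 h = 0.8362 mSv.

0.836 mSv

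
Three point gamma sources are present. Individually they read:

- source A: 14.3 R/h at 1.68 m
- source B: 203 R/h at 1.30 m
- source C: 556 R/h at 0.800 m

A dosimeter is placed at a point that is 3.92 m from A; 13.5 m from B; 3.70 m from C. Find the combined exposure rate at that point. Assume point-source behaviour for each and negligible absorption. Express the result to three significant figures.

30.5 R/h

By superposition, sum each source's inverse-square contribution:
A: 14.3 × (1.68/3.92)² = 2.627 R/h
B: 203 × (1.30/13.5)² = 1.882 R/h
C: 556 × (0.800/3.70)² = 25.99 R/h
Total = 2.627 + 1.882 + 25.99 = 30.50 R/h.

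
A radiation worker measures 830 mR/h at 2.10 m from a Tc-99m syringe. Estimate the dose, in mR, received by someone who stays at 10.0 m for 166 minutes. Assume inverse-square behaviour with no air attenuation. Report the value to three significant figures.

By the inverse-square law, rate at 10.0 m:
(2.10/10.0)² = 0.04410, so 830 × 0.04410 = 36.60 mR/h.
Dose = rate × time = 36.60 mR/h × 2.767 h = 101.3 mR.

101 mR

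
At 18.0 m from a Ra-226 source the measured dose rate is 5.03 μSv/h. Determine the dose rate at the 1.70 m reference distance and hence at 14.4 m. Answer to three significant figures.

564 μSv/h; 7.86 μSv/h

Intensity scales as (d₁/d₂)², so
At 1.70 m: 5.03 × (18.0/1.70)² = 5.03 × 112.1 = 563.9 μSv/h
At 14.4 m: (1.70/14.4)² = 0.01394, so 563.9 × 0.01394 = 7.861 μSv/h.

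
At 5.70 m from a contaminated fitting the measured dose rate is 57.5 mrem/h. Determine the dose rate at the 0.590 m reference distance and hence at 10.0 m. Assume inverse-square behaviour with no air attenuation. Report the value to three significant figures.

5370 mrem/h; 18.7 mrem/h

Applying the 1/r² law,
At 0.590 m: 57.5 × (5.70/0.590)² = 57.5 × 93.34 = 5367 mrem/h
At 10.0 m: (0.590/10.0)² = 0.003481, so 5367 × 0.003481 = 18.68 mrem/h.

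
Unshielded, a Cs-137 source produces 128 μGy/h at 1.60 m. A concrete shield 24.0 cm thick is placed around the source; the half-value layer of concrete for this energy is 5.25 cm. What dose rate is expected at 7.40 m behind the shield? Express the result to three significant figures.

Distance alone: (1.60/7.40)² = 0.04675, so 128 × 0.04675 = 5.984 μGy/h.
Shield: 24.0/5.25 = 4.571 half-value layers → attenuation 2^(−4.571) = 0.04207.
Combined: 5.984 × 0.04207 = 0.2517 μGy/h.

0.252 μGy/h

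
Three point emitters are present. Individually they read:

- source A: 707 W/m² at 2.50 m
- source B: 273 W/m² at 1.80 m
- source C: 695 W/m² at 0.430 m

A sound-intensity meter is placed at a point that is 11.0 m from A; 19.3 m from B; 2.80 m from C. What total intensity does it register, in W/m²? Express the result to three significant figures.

By superposition, sum each source's inverse-square contribution:
A: 707 × (2.50/11.0)² = 36.52 W/m²
B: 273 × (1.80/19.3)² = 2.375 W/m²
C: 695 × (0.430/2.80)² = 16.39 W/m²
Total = 36.52 + 2.375 + 16.39 = 55.29 W/m².

55.3 W/m²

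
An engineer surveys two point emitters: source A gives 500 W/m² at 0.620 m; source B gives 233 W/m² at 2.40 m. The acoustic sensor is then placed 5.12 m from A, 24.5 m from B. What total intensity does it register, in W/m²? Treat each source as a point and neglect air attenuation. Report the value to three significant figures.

By superposition, sum each source's inverse-square contribution:
A: 500 × (0.620/5.12)² = 7.332 W/m²
B: 233 × (2.40/24.5)² = 2.236 W/m²
Total = 7.332 + 2.236 = 9.568 W/m².

9.57 W/m²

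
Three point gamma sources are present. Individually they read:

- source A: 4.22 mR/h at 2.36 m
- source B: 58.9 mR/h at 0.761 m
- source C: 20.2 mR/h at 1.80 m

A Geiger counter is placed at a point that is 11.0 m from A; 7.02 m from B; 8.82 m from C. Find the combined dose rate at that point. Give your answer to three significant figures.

1.73 mR/h

Each source contributes Iᵢ·(dᵢ/rᵢ)²; contributions add.
A: 4.22 × (2.36/11.0)² = 0.1942 mR/h
B: 58.9 × (0.761/7.02)² = 0.6922 mR/h
C: 20.2 × (1.80/8.82)² = 0.8413 mR/h
Total = 0.1942 + 0.6922 + 0.8413 = 1.728 mR/h.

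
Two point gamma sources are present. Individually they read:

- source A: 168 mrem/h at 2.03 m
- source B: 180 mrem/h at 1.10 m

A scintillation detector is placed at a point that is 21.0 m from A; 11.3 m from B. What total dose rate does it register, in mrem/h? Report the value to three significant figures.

Each source contributes Iᵢ·(dᵢ/rᵢ)²; contributions add.
A: 168 × (2.03/21.0)² = 1.570 mrem/h
B: 180 × (1.10/11.3)² = 1.706 mrem/h
Total = 1.570 + 1.706 = 3.276 mrem/h.

3.28 mrem/h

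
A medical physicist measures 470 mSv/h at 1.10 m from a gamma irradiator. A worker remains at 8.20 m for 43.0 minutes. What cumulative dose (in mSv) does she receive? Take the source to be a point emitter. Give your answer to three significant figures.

Applying the 1/r² law, rate at 8.20 m:
(1.10/8.20)² = 0.01800, so 470 × 0.01800 = 8.460 mSv/h.
Dose = rate × time = 8.460 mSv/h × 0.7167 h = 6.063 mSv.

6.06 mSv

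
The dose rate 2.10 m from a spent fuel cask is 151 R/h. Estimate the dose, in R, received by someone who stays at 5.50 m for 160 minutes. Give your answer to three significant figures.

58.7 R

Using I₁d₁² = I₂d₂², rate at 5.50 m:
(2.10/5.50)² = 0.1458, so 151 × 0.1458 = 22.02 R/h.
Dose = rate × time = 22.02 R/h × 2.667 h = 58.73 R.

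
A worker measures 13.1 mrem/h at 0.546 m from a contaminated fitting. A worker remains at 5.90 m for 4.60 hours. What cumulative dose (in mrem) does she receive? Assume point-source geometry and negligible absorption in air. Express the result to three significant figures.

0.516 mrem

Intensity scales as (d₁/d₂)², so rate at 5.90 m:
13.1 × (0.546/5.90)² = 13.1 × 0.008564 = 0.1122 mrem/h.
Dose = rate × time = 0.1122 mrem/h × 4.600 h = 0.5161 mrem.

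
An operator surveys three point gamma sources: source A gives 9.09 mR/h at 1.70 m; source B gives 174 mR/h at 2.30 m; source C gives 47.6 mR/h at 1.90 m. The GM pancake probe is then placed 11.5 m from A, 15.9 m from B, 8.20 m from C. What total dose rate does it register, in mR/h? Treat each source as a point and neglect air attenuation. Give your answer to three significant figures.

By superposition, sum each source's inverse-square contribution:
A: 9.09 × (1.70/11.5)² = 0.1986 mR/h
B: 174 × (2.30/15.9)² = 3.641 mR/h
C: 47.6 × (1.90/8.20)² = 2.556 mR/h
Total = 0.1986 + 3.641 + 2.556 = 6.396 mR/h.

6.40 mR/h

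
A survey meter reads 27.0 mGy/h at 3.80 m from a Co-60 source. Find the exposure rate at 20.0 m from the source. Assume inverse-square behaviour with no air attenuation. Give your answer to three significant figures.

0.975 mGy/h

Using I₁d₁² = I₂d₂², the rate at 20.0 m is
(3.80/20.0)² = 0.03610, so 27.0 × 0.03610 = 0.9747 mGy/h.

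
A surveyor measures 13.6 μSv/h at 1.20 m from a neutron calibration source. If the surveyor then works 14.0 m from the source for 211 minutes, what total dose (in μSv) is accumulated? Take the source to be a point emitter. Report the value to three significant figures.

Since intensity falls as 1/r², rate at 14.0 m:
(1.20/14.0)² = 0.007347, so 13.6 × 0.007347 = 0.09992 μSv/h.
Dose = rate × time = 0.09992 μSv/h × 3.517 h = 0.3514 μSv.

0.351 μSv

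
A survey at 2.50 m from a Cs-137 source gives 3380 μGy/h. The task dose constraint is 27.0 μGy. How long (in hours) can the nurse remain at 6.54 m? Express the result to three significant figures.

0.0547 h

Using I₁d₁² = I₂d₂², rate at 6.54 m:
(2.50/6.54)² = 0.1461, so 3380 × 0.1461 = 493.8 μGy/h.
Stay time = 27.0 μGy ÷ 493.8 μGy/h = 0.05468 h.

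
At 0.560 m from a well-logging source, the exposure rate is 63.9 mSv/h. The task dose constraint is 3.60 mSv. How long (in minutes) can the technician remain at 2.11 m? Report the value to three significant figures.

Applying the 1/r² law, rate at 2.11 m:
63.9 × (0.560/2.11)² = 63.9 × 0.07044 = 4.501 mSv/h.
Stay time = 3.60 mSv ÷ 4.501 mSv/h = 0.7998 h = 47.99 min.

48.0 min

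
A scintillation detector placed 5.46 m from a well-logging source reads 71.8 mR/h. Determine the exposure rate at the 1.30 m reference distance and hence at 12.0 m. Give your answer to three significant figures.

1270 mR/h; 14.9 mR/h

Intensity scales as (d₁/d₂)², so
At 1.30 m: (5.46/1.30)² = 17.64, so 71.8 × 17.64 = 1267 mR/h
At 12.0 m: 1267 × (1.30/12.0)² = 1267 × 0.01174 = 14.87 mR/h.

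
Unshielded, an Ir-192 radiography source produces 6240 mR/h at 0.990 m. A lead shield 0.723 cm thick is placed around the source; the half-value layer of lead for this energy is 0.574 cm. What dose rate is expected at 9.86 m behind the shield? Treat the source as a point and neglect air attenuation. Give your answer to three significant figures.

Distance alone: (0.990/9.86)² = 0.01008, so 6240 × 0.01008 = 62.90 mR/h.
Shield: 0.723/0.574 = 1.260 half-value layers → attenuation 2^(−1.260) = 0.4175.
Combined: 62.90 × 0.4175 = 26.26 mR/h.

26.3 mR/h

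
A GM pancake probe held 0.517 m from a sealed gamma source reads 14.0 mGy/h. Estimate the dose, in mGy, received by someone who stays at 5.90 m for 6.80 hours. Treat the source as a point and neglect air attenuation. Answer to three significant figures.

Since intensity falls as 1/r², rate at 5.90 m:
14.0 × (0.517/5.90)² = 14.0 × 0.007679 = 0.1075 mGy/h.
Dose = rate × time = 0.1075 mGy/h × 6.800 h = 0.7310 mGy.

0.731 mGy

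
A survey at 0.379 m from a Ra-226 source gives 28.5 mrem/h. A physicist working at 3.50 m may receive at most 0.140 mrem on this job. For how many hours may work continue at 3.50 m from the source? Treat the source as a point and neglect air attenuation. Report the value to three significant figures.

0.419 h

By the inverse-square law, rate at 3.50 m:
28.5 × (0.379/3.50)² = 28.5 × 0.01173 = 0.3343 mrem/h.
Stay time = 0.140 mrem ÷ 0.3343 mrem/h = 0.4188 h.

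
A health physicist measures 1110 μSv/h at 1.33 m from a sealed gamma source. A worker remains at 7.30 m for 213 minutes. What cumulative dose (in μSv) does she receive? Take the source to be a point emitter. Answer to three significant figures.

Applying the 1/r² law, rate at 7.30 m:
(1.33/7.30)² = 0.03319, so 1110 × 0.03319 = 36.84 μSv/h.
Dose = rate × time = 36.84 μSv/h × 3.550 h = 130.8 μSv.

131 μSv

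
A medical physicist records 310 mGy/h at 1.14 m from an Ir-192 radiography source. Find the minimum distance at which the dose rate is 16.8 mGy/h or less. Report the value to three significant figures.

Since intensity falls as 1/r², d₂ = d₁·√(I₁/I₂).
I₁/I₂ = 310/16.8 = 18.45, so d₂ = 1.14 × √18.45 = 4.897 m.

4.90 m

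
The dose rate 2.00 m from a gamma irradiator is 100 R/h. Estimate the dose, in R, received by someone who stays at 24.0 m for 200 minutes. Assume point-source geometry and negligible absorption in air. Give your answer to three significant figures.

Using I₁d₁² = I₂d₂², rate at 24.0 m:
(2.00/24.0)² = 0.006944, so 100 × 0.006944 = 0.6944 R/h.
Dose = rate × time = 0.6944 R/h × 3.333 h = 2.314 R.

2.31 R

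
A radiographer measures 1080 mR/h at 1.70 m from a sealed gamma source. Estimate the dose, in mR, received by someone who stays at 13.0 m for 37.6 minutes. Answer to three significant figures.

Intensity scales as (d₁/d₂)², so rate at 13.0 m:
1080 × (1.70/13.0)² = 1080 × 0.01710 = 18.47 mR/h.
Dose = rate × time = 18.47 mR/h × 0.6267 h = 11.58 mR.

11.6 mR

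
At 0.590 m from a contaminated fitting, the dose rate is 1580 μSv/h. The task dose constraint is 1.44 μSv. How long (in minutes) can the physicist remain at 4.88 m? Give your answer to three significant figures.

Since intensity falls as 1/r², rate at 4.88 m:
(0.590/4.88)² = 0.01462, so 1580 × 0.01462 = 23.10 μSv/h.
Stay time = 1.44 μSv ÷ 23.10 μSv/h = 0.06234 h = 3.740 min.

3.74 min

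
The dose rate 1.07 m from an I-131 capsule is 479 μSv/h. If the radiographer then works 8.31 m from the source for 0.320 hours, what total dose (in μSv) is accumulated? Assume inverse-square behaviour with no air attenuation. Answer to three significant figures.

2.54 μSv

Using I₁d₁² = I₂d₂², rate at 8.31 m:
479 × (1.07/8.31)² = 479 × 0.01658 = 7.942 μSv/h.
Dose = rate × time = 7.942 μSv/h × 0.3200 h = 2.541 μSv.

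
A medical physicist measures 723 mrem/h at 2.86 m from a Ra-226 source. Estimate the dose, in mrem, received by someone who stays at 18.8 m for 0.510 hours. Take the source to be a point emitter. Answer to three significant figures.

8.53 mrem

Intensity scales as (d₁/d₂)², so rate at 18.8 m:
(2.86/18.8)² = 0.02314, so 723 × 0.02314 = 16.73 mrem/h.
Dose = rate × time = 16.73 mrem/h × 0.5100 h = 8.532 mrem.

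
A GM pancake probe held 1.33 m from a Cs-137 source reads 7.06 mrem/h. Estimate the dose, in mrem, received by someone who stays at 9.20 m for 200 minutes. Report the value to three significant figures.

By the inverse-square law, rate at 9.20 m:
7.06 × (1.33/9.20)² = 7.06 × 0.02090 = 0.1476 mrem/h.
Dose = rate × time = 0.1476 mrem/h × 3.333 h = 0.4920 mrem.

0.492 mrem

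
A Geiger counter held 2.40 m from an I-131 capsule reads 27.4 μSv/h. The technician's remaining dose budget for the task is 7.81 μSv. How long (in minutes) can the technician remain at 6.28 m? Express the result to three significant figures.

By the inverse-square law, rate at 6.28 m:
27.4 × (2.40/6.28)² = 27.4 × 0.1461 = 4.003 μSv/h.
Stay time = 7.81 μSv ÷ 4.003 μSv/h = 1.951 h = 117.1 min.

117 min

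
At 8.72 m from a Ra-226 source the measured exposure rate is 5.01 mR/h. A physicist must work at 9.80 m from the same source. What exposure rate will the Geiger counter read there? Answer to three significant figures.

Intensity scales as (d₁/d₂)², so scaling from 8.72 m to 9.80 m:
(8.72/9.80)² = 0.7917, so 5.01 × 0.7917 = 3.966 mR/h.

3.97 mR/h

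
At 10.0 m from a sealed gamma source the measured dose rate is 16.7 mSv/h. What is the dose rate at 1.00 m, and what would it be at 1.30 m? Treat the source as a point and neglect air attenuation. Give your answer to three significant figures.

1670 mSv/h; 988 mSv/h

Intensity scales as (d₁/d₂)², so
At 1.00 m: (10.0/1.00)² = 100.0, so 16.7 × 100.0 = 1670 mSv/h
At 1.30 m: 1670 × (1.00/1.30)² = 1670 × 0.5917 = 988.1 mSv/h.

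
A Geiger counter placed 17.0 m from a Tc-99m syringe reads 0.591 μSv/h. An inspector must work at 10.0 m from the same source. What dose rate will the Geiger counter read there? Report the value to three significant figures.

Using I₁d₁² = I₂d₂², scaling from 17.0 m to 10.0 m:
(17.0/10.0)² = 2.890, so 0.591 × 2.890 = 1.708 μSv/h.

1.71 μSv/h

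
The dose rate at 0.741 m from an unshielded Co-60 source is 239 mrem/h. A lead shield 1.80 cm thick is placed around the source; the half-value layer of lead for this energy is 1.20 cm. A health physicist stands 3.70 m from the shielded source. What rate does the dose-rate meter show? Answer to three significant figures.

Distance alone: 239 × (0.741/3.70)² = 239 × 0.04011 = 9.586 mrem/h.
Shield: 1.80/1.20 = 1.500 half-value layers → attenuation 2^(−1.500) = 0.3536.
Combined: 9.586 × 0.3536 = 3.390 mrem/h.

3.39 mrem/h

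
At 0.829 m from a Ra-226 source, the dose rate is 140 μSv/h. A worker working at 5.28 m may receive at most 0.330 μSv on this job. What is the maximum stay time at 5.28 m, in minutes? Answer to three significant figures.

By the inverse-square law, rate at 5.28 m:
(0.829/5.28)² = 0.02465, so 140 × 0.02465 = 3.451 μSv/h.
Stay time = 0.330 μSv ÷ 3.451 μSv/h = 0.09562 h = 5.737 min.

5.74 min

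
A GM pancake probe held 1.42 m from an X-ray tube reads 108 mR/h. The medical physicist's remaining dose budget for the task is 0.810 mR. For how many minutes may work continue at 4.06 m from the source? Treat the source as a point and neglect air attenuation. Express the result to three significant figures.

By the inverse-square law, rate at 4.06 m:
108 × (1.42/4.06)² = 108 × 0.1223 = 13.21 mR/h.
Stay time = 0.810 mR ÷ 13.21 mR/h = 0.06132 h = 3.679 min.

3.68 min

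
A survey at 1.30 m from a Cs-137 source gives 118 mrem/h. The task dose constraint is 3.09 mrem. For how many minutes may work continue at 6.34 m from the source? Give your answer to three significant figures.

37.4 min

Since intensity falls as 1/r², rate at 6.34 m:
(1.30/6.34)² = 0.04204, so 118 × 0.04204 = 4.961 mrem/h.
Stay time = 3.09 mrem ÷ 4.961 mrem/h = 0.6229 h = 37.37 min.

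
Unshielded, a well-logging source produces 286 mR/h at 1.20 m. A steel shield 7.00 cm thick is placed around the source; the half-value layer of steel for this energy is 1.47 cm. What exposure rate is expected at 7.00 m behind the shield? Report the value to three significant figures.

0.310 mR/h

Distance alone: (1.20/7.00)² = 0.02939, so 286 × 0.02939 = 8.406 mR/h.
Shield: 7.00/1.47 = 4.762 half-value layers → attenuation 2^(−4.762) = 0.03685.
Combined: 8.406 × 0.03685 = 0.3098 mR/h.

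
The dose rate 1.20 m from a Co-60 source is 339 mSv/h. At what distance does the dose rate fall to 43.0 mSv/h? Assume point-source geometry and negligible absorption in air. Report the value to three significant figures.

3.37 m

By the inverse-square law, d₂ = d₁·√(I₁/I₂).
I₁/I₂ = 339/43.0 = 7.884, so d₂ = 1.20 × √7.884 = 3.369 m.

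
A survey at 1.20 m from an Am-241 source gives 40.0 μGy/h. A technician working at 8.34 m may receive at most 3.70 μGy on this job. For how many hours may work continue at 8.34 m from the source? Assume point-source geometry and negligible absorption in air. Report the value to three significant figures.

Applying the 1/r² law, rate at 8.34 m:
(1.20/8.34)² = 0.02070, so 40.0 × 0.02070 = 0.8280 μGy/h.
Stay time = 3.70 μGy ÷ 0.8280 μGy/h = 4.469 h.

4.47 h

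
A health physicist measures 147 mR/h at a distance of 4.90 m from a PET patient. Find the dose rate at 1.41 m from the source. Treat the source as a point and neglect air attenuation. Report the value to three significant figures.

1780 mR/h

Using I₁d₁² = I₂d₂², the rate at 1.41 m is
147 × (4.90/1.41)² = 147 × 12.08 = 1776 mR/h.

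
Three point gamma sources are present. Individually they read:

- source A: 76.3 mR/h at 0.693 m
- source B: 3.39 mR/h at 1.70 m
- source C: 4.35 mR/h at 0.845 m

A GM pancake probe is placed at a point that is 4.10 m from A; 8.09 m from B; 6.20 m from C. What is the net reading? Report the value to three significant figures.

Each source contributes Iᵢ·(dᵢ/rᵢ)²; contributions add.
A: 76.3 × (0.693/4.10)² = 2.180 mR/h
B: 3.39 × (1.70/8.09)² = 0.1497 mR/h
C: 4.35 × (0.845/6.20)² = 0.08080 mR/h
Total = 2.180 + 0.1497 + 0.08080 = 2.411 mR/h.

2.41 mR/h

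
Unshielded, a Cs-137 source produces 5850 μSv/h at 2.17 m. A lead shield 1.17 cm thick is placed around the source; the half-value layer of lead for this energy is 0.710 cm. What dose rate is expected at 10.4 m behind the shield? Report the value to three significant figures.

Distance alone: 5850 × (2.17/10.4)² = 5850 × 0.04354 = 254.7 μSv/h.
Shield: 1.17/0.710 = 1.648 half-value layers → attenuation 2^(−1.648) = 0.3191.
Combined: 254.7 × 0.3191 = 81.27 μSv/h.

81.3 μSv/h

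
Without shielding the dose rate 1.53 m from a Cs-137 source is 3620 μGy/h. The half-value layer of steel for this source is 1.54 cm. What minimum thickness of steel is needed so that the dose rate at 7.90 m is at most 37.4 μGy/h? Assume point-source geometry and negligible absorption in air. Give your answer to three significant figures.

At 7.90 m, distance alone gives (1.53/7.90)² = 0.03751, so 3620 × 0.03751 = 135.8 μGy/h.
Further attenuation needed: 135.8/37.4 = 3.631.
n = log₂(3.631) = 1.860 half-value layers.
Thickness = 1.860 × 1.54 cm = 2.864 cm.

2.86 cm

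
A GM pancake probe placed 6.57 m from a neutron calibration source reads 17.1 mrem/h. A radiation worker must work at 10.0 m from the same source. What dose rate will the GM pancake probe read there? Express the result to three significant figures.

7.38 mrem/h

Using I₁d₁² = I₂d₂², scaling from 6.57 m to 10.0 m:
17.1 × (6.57/10.0)² = 17.1 × 0.4316 = 7.380 mrem/h.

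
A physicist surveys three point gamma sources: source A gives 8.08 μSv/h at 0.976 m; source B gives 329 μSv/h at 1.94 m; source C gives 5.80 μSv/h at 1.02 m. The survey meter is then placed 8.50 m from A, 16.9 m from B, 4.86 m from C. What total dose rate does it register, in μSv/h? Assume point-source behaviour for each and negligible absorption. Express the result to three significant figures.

4.70 μSv/h

Each source contributes Iᵢ·(dᵢ/rᵢ)²; contributions add.
A: 8.08 × (0.976/8.50)² = 0.1065 μSv/h
B: 329 × (1.94/16.9)² = 4.335 μSv/h
C: 5.80 × (1.02/4.86)² = 0.2555 μSv/h
Total = 0.1065 + 4.335 + 0.2555 = 4.697 μSv/h.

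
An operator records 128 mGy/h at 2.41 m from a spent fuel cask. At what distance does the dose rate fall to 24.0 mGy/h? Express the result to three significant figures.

5.57 m

Using I₁d₁² = I₂d₂², d₂ = d₁·√(I₁/I₂).
I₁/I₂ = 128/24.0 = 5.333, so d₂ = 2.41 × √5.333 = 5.565 m.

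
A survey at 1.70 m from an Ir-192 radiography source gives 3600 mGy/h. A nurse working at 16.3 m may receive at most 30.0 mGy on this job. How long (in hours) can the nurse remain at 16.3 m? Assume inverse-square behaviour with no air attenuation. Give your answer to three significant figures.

0.766 h

By the inverse-square law, rate at 16.3 m:
(1.70/16.3)² = 0.01088, so 3600 × 0.01088 = 39.17 mGy/h.
Stay time = 30.0 mGy ÷ 39.17 mGy/h = 0.7659 h.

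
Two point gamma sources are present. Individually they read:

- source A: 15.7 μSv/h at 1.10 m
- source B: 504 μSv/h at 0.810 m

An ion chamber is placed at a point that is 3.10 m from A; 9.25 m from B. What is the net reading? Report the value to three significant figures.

Each source contributes Iᵢ·(dᵢ/rᵢ)²; contributions add.
A: 15.7 × (1.10/3.10)² = 1.977 μSv/h
B: 504 × (0.810/9.25)² = 3.865 μSv/h
Total = 1.977 + 3.865 = 5.842 μSv/h.

5.84 μSv/h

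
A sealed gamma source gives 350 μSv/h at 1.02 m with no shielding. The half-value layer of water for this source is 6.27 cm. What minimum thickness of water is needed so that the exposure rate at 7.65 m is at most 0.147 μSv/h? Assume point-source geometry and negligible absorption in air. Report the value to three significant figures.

At 7.65 m, distance alone gives 350 × (1.02/7.65)² = 350 × 0.01778 = 6.223 μSv/h.
Further attenuation needed: 6.223/0.147 = 42.33.
n = log₂(42.33) = 5.404 half-value layers.
Thickness = 5.404 × 6.27 cm = 33.88 cm.

33.9 cm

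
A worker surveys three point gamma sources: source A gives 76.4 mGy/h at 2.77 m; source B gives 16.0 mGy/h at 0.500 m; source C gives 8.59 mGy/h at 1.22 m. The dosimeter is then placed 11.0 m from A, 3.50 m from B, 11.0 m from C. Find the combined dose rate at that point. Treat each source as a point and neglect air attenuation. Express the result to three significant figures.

5.28 mGy/h

By superposition, sum each source's inverse-square contribution:
A: 76.4 × (2.77/11.0)² = 4.845 mGy/h
B: 16.0 × (0.500/3.50)² = 0.3265 mGy/h
C: 8.59 × (1.22/11.0)² = 0.1057 mGy/h
Total = 4.845 + 0.3265 + 0.1057 = 5.277 mGy/h.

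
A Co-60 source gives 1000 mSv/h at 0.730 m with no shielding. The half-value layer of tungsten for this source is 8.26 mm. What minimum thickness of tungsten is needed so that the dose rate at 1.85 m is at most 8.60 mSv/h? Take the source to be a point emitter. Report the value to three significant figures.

At 1.85 m, distance alone gives (0.730/1.85)² = 0.1557, so 1000 × 0.1557 = 155.7 mSv/h.
Further attenuation needed: 155.7/8.60 = 18.10.
n = log₂(18.10) = 4.178 half-value layers.
Thickness = 4.178 × 8.26 mm = 34.51 mm.

34.5 mm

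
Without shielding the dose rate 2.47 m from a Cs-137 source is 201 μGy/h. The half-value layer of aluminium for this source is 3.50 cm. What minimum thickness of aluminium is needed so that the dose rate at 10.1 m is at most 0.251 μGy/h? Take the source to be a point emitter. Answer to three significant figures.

At 10.1 m, distance alone gives (2.47/10.1)² = 0.05981, so 201 × 0.05981 = 12.02 μGy/h.
Further attenuation needed: 12.02/0.251 = 47.89.
n = log₂(47.89) = 5.582 half-value layers.
Thickness = 5.582 × 3.50 cm = 19.54 cm.

19.5 cm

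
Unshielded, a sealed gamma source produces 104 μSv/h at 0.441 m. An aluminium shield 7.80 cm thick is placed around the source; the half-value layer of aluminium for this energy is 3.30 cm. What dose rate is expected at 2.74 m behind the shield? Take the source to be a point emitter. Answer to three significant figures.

Distance alone: (0.441/2.74)² = 0.02590, so 104 × 0.02590 = 2.694 μSv/h.
Shield: 7.80/3.30 = 2.364 half-value layers → attenuation 2^(−2.364) = 0.1943.
Combined: 2.694 × 0.1943 = 0.5234 μSv/h.

0.523 μSv/h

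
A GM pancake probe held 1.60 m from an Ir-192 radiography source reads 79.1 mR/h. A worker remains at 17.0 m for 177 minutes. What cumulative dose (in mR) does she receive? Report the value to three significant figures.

Applying the 1/r² law, rate at 17.0 m:
(1.60/17.0)² = 0.008858, so 79.1 × 0.008858 = 0.7007 mR/h.
Dose = rate × time = 0.7007 mR/h × 2.950 h = 2.067 mR.

2.07 mR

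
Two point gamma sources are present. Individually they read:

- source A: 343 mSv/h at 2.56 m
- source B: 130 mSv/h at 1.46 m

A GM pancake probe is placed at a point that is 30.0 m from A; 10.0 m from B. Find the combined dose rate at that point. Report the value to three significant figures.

Each source contributes Iᵢ·(dᵢ/rᵢ)²; contributions add.
A: 343 × (2.56/30.0)² = 2.498 mSv/h
B: 130 × (1.46/10.0)² = 2.771 mSv/h
Total = 2.498 + 2.771 = 5.269 mSv/h.

5.27 mSv/h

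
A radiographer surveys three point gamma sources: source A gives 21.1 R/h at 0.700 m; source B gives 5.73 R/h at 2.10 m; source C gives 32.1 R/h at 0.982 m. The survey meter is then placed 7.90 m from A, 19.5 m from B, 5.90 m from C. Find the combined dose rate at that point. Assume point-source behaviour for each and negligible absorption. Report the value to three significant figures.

1.12 R/h

By superposition, sum each source's inverse-square contribution:
A: 21.1 × (0.700/7.90)² = 0.1657 R/h
B: 5.73 × (2.10/19.5)² = 0.06645 R/h
C: 32.1 × (0.982/5.90)² = 0.8893 R/h
Total = 0.1657 + 0.06645 + 0.8893 = 1.121 R/h.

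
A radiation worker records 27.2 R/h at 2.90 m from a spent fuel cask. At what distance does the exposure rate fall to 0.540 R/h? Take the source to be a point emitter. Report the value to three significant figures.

20.6 m

By the inverse-square law, d₂ = d₁·√(I₁/I₂).
I₁/I₂ = 27.2/0.540 = 50.37, so d₂ = 2.90 × √50.37 = 20.58 m.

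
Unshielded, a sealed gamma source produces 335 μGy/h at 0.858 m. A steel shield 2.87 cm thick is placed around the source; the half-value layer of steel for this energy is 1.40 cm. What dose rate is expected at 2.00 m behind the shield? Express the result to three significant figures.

Distance alone: 335 × (0.858/2.00)² = 335 × 0.1840 = 61.64 μGy/h.
Shield: 2.87/1.40 = 2.050 half-value layers → attenuation 2^(−2.050) = 0.2415.
Combined: 61.64 × 0.2415 = 14.89 μGy/h.

14.9 μGy/h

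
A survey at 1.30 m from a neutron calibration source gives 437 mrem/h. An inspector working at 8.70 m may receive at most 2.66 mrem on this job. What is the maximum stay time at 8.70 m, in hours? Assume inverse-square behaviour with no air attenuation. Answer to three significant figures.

0.273 h

Applying the 1/r² law, rate at 8.70 m:
437 × (1.30/8.70)² = 437 × 0.02233 = 9.758 mrem/h.
Stay time = 2.66 mrem ÷ 9.758 mrem/h = 0.2726 h.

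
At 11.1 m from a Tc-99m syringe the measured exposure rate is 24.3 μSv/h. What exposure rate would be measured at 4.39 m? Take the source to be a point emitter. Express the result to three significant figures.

155 μSv/h

Applying the 1/r² law, scaling from 11.1 m to 4.39 m:
24.3 × (11.1/4.39)² = 24.3 × 6.393 = 155.3 μSv/h.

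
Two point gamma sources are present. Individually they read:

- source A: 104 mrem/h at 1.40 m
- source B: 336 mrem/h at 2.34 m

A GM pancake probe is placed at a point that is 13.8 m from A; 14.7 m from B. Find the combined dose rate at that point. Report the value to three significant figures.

Each source contributes Iᵢ·(dᵢ/rᵢ)²; contributions add.
A: 104 × (1.40/13.8)² = 1.070 mrem/h
B: 336 × (2.34/14.7)² = 8.514 mrem/h
Total = 1.070 + 8.514 = 9.584 mrem/h.

9.58 mrem/h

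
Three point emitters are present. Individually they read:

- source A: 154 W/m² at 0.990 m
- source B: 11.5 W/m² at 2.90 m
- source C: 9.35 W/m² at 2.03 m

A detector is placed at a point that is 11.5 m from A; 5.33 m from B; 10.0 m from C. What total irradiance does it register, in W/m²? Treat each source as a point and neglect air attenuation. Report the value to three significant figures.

Each source contributes Iᵢ·(dᵢ/rᵢ)²; contributions add.
A: 154 × (0.990/11.5)² = 1.141 W/m²
B: 11.5 × (2.90/5.33)² = 3.404 W/m²
C: 9.35 × (2.03/10.0)² = 0.3853 W/m²
Total = 1.141 + 3.404 + 0.3853 = 4.930 W/m².

4.93 W/m²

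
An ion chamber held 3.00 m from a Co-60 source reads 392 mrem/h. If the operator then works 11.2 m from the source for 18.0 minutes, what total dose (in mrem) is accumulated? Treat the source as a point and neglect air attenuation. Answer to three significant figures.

Since intensity falls as 1/r², rate at 11.2 m:
392 × (3.00/11.2)² = 392 × 0.07175 = 28.13 mrem/h.
Dose = rate × time = 28.13 mrem/h × 0.3000 h = 8.439 mrem.

8.44 mrem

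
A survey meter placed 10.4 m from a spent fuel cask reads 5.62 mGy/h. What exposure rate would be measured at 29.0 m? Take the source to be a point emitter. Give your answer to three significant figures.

Using I₁d₁² = I₂d₂², scaling from 10.4 m to 29.0 m:
(10.4/29.0)² = 0.1286, so 5.62 × 0.1286 = 0.7227 mGy/h.

0.723 mGy/h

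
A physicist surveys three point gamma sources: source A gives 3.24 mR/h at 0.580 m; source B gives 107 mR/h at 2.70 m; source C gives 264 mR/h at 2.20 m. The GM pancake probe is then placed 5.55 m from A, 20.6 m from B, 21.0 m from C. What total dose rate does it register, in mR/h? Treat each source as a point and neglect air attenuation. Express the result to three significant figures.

4.77 mR/h

By superposition, sum each source's inverse-square contribution:
A: 3.24 × (0.580/5.55)² = 0.03538 mR/h
B: 107 × (2.70/20.6)² = 1.838 mR/h
C: 264 × (2.20/21.0)² = 2.897 mR/h
Total = 0.03538 + 1.838 + 2.897 = 4.770 mR/h.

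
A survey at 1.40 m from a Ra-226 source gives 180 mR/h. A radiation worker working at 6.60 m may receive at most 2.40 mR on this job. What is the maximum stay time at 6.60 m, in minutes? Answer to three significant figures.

Applying the 1/r² law, rate at 6.60 m:
(1.40/6.60)² = 0.04500, so 180 × 0.04500 = 8.100 mR/h.
Stay time = 2.40 mR ÷ 8.100 mR/h = 0.2963 h = 17.78 min.

17.8 min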